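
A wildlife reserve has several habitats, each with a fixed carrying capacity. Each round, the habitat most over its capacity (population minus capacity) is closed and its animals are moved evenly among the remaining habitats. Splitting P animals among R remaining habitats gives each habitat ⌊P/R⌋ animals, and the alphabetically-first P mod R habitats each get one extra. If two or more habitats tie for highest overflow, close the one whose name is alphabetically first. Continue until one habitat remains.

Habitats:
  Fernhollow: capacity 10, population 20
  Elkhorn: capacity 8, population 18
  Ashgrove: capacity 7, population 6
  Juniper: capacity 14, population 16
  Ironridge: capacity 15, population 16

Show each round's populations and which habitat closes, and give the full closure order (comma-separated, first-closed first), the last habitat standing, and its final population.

Round 1: Ashgrove=6 Elkhorn=18 Fernhollow=20 Ironridge=16 Juniper=16 → close Elkhorn (overflow 10)
  18÷4 = 4 each, +1 to first 2
Round 2: Ashgrove=11 Fernhollow=25 Ironridge=20 Juniper=20 → close Fernhollow (overflow 15)
  25÷3 = 8 each, +1 to first 1
Round 3: Ashgrove=20 Ironridge=28 Juniper=28 → close Juniper (overflow 14)
  28÷2 = 14 each, +1 to first 0
Round 4: Ashgrove=34 Ironridge=42 → close Ashgrove (overflow 27)
  34÷1 = 34 each, +1 to first 0

Closure order: Elkhorn, Fernhollow, Juniper, Ashgrove
Last habitat: Ironridge with 76 animals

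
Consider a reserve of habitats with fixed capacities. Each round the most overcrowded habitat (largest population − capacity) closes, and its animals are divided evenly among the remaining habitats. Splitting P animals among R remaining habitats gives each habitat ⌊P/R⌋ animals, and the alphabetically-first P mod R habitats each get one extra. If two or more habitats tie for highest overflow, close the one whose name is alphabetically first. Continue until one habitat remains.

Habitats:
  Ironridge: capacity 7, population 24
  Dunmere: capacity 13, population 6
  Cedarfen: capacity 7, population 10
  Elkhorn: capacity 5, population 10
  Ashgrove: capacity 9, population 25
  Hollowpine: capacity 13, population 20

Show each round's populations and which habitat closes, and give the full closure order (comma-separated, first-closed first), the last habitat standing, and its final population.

Closure order: Ironridge, Ashgrove, Hollowpine, Cedarfen, Elkhorn
Last habitat: Dunmere with 95 animals

Round 1: Ashgrove=25 Cedarfen=10 Dunmere=6 Elkhorn=10 Hollowpine=20 Ironridge=24 → close Ironridge (overflow 17)
  24÷5 = 4 each, +1 to first 4
Round 2: Ashgrove=30 Cedarfen=15 Dunmere=11 Elkhorn=15 Hollowpine=24 → close Ashgrove (overflow 21)
  30÷4 = 7 each, +1 to first 2
Round 3: Cedarfen=23 Dunmere=19 Elkhorn=22 Hollowpine=31 → close Hollowpine (overflow 18)
  31÷3 = 10 each, +1 to first 1
Round 4: Cedarfen=34 Dunmere=29 Elkhorn=32 → close Cedarfen (overflow 27)
  34÷2 = 17 each, +1 to first 0
Round 5: Dunmere=46 Elkhorn=49 → close Elkhorn (overflow 44)
  49÷1 = 49 each, +1 to first 0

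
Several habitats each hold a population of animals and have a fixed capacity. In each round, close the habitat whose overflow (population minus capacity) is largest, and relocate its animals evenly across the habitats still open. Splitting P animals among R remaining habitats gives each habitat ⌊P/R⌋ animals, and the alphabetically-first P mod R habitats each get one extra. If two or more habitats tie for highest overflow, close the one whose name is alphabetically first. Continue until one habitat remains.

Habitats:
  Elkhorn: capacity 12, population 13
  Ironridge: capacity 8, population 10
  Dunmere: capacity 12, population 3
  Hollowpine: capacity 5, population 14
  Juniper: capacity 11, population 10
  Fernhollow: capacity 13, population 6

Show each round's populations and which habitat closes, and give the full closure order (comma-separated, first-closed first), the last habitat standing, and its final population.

Closure order: Hollowpine, Ironridge, Elkhorn, Juniper, Dunmere
Last habitat: Fernhollow with 56 animals

Round 1: Dunmere=3 Elkhorn=13 Fernhollow=6 Hollowpine=14 Ironridge=10 Juniper=10 → close Hollowpine (overflow 9)
  14÷5 = 2 each, +1 to first 4
Round 2: Dunmere=6 Elkhorn=16 Fernhollow=9 Ironridge=13 Juniper=12 → close Ironridge (overflow 5)
  13÷4 = 3 each, +1 to first 1
Round 3: Dunmere=10 Elkhorn=19 Fernhollow=12 Juniper=15 → close Elkhorn (overflow 7)
  19÷3 = 6 each, +1 to first 1
Round 4: Dunmere=17 Fernhollow=18 Juniper=21 → close Juniper (overflow 10)
  21÷2 = 10 each, +1 to first 1
Round 5: Dunmere=28 Fernhollow=28 → close Dunmere (overflow 16)
  28÷1 = 28 each, +1 to first 0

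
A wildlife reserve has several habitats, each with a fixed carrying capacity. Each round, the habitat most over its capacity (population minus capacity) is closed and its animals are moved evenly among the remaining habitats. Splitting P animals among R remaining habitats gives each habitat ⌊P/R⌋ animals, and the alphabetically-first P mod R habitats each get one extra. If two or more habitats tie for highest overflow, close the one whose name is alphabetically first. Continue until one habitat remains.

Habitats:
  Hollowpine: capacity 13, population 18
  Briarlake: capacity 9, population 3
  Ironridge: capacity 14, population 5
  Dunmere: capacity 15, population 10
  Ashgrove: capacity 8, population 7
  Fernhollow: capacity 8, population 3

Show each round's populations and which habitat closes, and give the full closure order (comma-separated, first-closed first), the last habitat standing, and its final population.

Closure order: Hollowpine, Ashgrove, Dunmere, Briarlake, Fernhollow
Last habitat: Ironridge with 46 animals

Round 1: Ashgrove=7 Briarlake=3 Dunmere=10 Fernhollow=3 Hollowpine=18 Ironridge=5 → close Hollowpine (overflow 5)
  18÷5 = 3 each, +1 to first 3
Round 2: Ashgrove=11 Briarlake=7 Dunmere=14 Fernhollow=6 Ironridge=8 → close Ashgrove (overflow 3)
  11÷4 = 2 each, +1 to first 3
Round 3: Briarlake=10 Dunmere=17 Fernhollow=9 Ironridge=10 → close Dunmere (overflow 2)
  17÷3 = 5 each, +1 to first 2
Round 4: Briarlake=16 Fernhollow=15 Ironridge=15 → close Briarlake (overflow 7)
  16÷2 = 8 each, +1 to first 0
Round 5: Fernhollow=23 Ironridge=23 → close Fernhollow (overflow 15)
  23÷1 = 23 each, +1 to first 0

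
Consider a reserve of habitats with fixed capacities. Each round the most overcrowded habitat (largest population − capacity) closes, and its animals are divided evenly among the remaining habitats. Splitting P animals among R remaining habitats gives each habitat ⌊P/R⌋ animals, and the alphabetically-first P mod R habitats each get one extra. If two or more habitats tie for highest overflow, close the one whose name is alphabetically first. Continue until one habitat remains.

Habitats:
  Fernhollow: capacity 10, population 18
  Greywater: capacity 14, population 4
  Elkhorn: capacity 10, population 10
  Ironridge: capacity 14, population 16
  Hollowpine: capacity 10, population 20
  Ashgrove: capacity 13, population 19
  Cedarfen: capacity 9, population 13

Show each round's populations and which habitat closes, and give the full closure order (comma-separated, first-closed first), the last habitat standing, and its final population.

Closure order: Hollowpine, Fernhollow, Ashgrove, Cedarfen, Ironridge, Elkhorn
Last habitat: Greywater with 100 animals

Round 1: Ashgrove=19 Cedarfen=13 Elkhorn=10 Fernhollow=18 Greywater=4 Hollowpine=20 Ironridge=16 → close Hollowpine (overflow 10)
  20÷6 = 3 each, +1 to first 2
Round 2: Ashgrove=23 Cedarfen=17 Elkhorn=13 Fernhollow=21 Greywater=7 Ironridge=19 → close Fernhollow (overflow 11)
  21÷5 = 4 each, +1 to first 1
Round 3: Ashgrove=28 Cedarfen=21 Elkhorn=17 Greywater=11 Ironridge=23 → close Ashgrove (overflow 15)
  28÷4 = 7 each, +1 to first 0
Round 4: Cedarfen=28 Elkhorn=24 Greywater=18 Ironridge=30 → close Cedarfen (overflow 19)
  28÷3 = 9 each, +1 to first 1
Round 5: Elkhorn=34 Greywater=27 Ironridge=39 → close Ironridge (overflow 25)
  39÷2 = 19 each, +1 to first 1
Round 6: Elkhorn=54 Greywater=46 → close Elkhorn (overflow 44)
  54÷1 = 54 each, +1 to first 0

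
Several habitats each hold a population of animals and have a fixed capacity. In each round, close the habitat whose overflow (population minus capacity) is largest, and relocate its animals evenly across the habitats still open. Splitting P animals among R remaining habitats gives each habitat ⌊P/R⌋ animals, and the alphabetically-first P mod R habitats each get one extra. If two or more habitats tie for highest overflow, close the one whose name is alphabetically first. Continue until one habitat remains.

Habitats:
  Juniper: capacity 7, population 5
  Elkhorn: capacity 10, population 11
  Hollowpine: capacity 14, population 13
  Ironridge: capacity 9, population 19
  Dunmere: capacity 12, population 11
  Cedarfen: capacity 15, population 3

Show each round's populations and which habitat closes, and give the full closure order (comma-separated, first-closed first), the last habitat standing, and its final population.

Closure order: Ironridge, Elkhorn, Dunmere, Hollowpine, Juniper
Last habitat: Cedarfen with 62 animals

Round 1: Cedarfen=3 Dunmere=11 Elkhorn=11 Hollowpine=13 Ironridge=19 Juniper=5 → close Ironridge (overflow 10)
  19÷5 = 3 each, +1 to first 4
Round 2: Cedarfen=7 Dunmere=15 Elkhorn=15 Hollowpine=17 Juniper=8 → close Elkhorn (overflow 5)
  15÷4 = 3 each, +1 to first 3
Round 3: Cedarfen=11 Dunmere=19 Hollowpine=21 Juniper=11 → close Dunmere (overflow 7)
  19÷3 = 6 each, +1 to first 1
Round 4: Cedarfen=18 Hollowpine=27 Juniper=17 → close Hollowpine (overflow 13)
  27÷2 = 13 each, +1 to first 1
Round 5: Cedarfen=32 Juniper=30 → close Juniper (overflow 23)
  30÷1 = 30 each, +1 to first 0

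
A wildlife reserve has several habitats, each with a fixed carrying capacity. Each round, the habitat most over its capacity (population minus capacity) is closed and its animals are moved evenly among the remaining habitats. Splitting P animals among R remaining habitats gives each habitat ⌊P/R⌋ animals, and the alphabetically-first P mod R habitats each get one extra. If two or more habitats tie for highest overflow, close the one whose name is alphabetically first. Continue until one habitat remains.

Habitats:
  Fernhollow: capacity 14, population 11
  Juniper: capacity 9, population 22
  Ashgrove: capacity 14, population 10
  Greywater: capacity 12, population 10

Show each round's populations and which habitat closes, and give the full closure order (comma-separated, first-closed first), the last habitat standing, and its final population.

Closure order: Juniper, Greywater, Ashgrove
Last habitat: Fernhollow with 53 animals

Round 1: Ashgrove=10 Fernhollow=11 Greywater=10 Juniper=22 → close Juniper (overflow 13)
  22÷3 = 7 each, +1 to first 1
Round 2: Ashgrove=18 Fernhollow=18 Greywater=17 → close Greywater (overflow 5)
  17÷2 = 8 each, +1 to first 1
Round 3: Ashgrove=27 Fernhollow=26 → close Ashgrove (overflow 13)
  27÷1 = 27 each, +1 to first 0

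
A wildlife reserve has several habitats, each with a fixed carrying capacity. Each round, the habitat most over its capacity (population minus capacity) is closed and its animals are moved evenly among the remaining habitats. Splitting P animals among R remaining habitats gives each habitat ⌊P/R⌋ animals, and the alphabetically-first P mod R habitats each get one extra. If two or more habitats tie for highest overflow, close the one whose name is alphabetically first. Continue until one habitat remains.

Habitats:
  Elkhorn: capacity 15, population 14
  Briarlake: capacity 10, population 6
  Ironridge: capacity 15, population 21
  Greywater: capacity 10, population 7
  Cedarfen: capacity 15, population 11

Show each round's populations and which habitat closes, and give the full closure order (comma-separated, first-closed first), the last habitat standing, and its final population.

Closure order: Ironridge, Elkhorn, Briarlake, Cedarfen
Last habitat: Greywater with 59 animals

Round 1: Briarlake=6 Cedarfen=11 Elkhorn=14 Greywater=7 Ironridge=21 → close Ironridge (overflow 6)
  21÷4 = 5 each, +1 to first 1
Round 2: Briarlake=12 Cedarfen=16 Elkhorn=19 Greywater=12 → close Elkhorn (overflow 4)
  19÷3 = 6 each, +1 to first 1
Round 3: Briarlake=19 Cedarfen=22 Greywater=18 → close Briarlake (overflow 9)
  19÷2 = 9 each, +1 to first 1
Round 4: Cedarfen=32 Greywater=27 → close Cedarfen (overflow 17)
  32÷1 = 32 each, +1 to first 0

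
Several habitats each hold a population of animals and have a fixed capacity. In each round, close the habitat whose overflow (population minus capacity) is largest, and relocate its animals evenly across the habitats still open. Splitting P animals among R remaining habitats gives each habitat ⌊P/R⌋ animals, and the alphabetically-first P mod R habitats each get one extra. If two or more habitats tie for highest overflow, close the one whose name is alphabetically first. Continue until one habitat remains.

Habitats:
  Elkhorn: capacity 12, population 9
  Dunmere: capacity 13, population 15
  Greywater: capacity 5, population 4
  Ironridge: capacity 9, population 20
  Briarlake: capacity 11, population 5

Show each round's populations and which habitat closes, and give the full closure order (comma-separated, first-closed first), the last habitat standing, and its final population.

Round 1: Briarlake=5 Dunmere=15 Elkhorn=9 Greywater=4 Ironridge=20 → close Ironridge (overflow 11)
  20÷4 = 5 each, +1 to first 0
Round 2: Briarlake=10 Dunmere=20 Elkhorn=14 Greywater=9 → close Dunmere (overflow 7)
  20÷3 = 6 each, +1 to first 2
Round 3: Briarlake=17 Elkhorn=21 Greywater=15 → close Greywater (overflow 10)
  15÷2 = 7 each, +1 to first 1
Round 4: Briarlake=25 Elkhorn=28 → close Elkhorn (overflow 16)
  28÷1 = 28 each, +1 to first 0

Closure order: Ironridge, Dunmere, Greywater, Elkhorn
Last habitat: Briarlake with 53 animals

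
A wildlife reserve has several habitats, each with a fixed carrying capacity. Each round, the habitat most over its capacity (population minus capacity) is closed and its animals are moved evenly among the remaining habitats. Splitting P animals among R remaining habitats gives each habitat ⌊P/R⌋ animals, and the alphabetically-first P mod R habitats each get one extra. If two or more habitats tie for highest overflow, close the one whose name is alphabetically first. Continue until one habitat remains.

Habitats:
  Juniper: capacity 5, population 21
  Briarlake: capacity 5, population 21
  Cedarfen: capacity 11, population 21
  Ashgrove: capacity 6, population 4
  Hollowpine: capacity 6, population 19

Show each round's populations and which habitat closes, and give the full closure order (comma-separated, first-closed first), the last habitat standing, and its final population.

Closure order: Briarlake, Juniper, Hollowpine, Cedarfen
Last habitat: Ashgrove with 86 animals

Round 1: Ashgrove=4 Briarlake=21 Cedarfen=21 Hollowpine=19 Juniper=21 → close Briarlake (overflow 16)
  21÷4 = 5 each, +1 to first 1
Round 2: Ashgrove=10 Cedarfen=26 Hollowpine=24 Juniper=26 → close Juniper (overflow 21)
  26÷3 = 8 each, +1 to first 2
Round 3: Ashgrove=19 Cedarfen=35 Hollowpine=32 → close Hollowpine (overflow 26)
  32÷2 = 16 each, +1 to first 0
Round 4: Ashgrove=35 Cedarfen=51 → close Cedarfen (overflow 40)
  51÷1 = 51 each, +1 to first 0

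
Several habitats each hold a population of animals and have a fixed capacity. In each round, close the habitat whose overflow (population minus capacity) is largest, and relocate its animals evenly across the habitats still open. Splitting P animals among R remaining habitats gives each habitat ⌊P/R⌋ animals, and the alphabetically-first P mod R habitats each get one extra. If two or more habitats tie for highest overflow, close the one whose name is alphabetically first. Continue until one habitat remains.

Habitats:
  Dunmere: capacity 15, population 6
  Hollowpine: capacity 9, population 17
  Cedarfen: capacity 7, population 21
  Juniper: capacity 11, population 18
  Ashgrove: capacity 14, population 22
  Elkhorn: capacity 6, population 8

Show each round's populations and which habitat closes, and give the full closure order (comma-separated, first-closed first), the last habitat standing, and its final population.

Round 1: Ashgrove=22 Cedarfen=21 Dunmere=6 Elkhorn=8 Hollowpine=17 Juniper=18 → close Cedarfen (overflow 14)
  21÷5 = 4 each, +1 to first 1
Round 2: Ashgrove=27 Dunmere=10 Elkhorn=12 Hollowpine=21 Juniper=22 → close Ashgrove (overflow 13)
  27÷4 = 6 each, +1 to first 3
Round 3: Dunmere=17 Elkhorn=19 Hollowpine=28 Juniper=28 → close Hollowpine (overflow 19)
  28÷3 = 9 each, +1 to first 1
Round 4: Dunmere=27 Elkhorn=28 Juniper=37 → close Juniper (overflow 26)
  37÷2 = 18 each, +1 to first 1
Round 5: Dunmere=46 Elkhorn=46 → close Elkhorn (overflow 40)
  46÷1 = 46 each, +1 to first 0

Closure order: Cedarfen, Ashgrove, Hollowpine, Juniper, Elkhorn
Last habitat: Dunmere with 92 animals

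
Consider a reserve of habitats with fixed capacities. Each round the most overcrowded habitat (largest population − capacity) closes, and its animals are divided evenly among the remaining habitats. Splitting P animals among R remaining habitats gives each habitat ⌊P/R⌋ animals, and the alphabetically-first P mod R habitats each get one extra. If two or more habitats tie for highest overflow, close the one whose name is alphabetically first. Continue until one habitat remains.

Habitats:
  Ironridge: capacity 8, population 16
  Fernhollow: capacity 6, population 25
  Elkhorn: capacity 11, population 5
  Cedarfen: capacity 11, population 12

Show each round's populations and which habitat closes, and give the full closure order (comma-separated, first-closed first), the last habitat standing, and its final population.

Round 1: Cedarfen=12 Elkhorn=5 Fernhollow=25 Ironridge=16 → close Fernhollow (overflow 19)
  25÷3 = 8 each, +1 to first 1
Round 2: Cedarfen=21 Elkhorn=13 Ironridge=24 → close Ironridge (overflow 16)
  24÷2 = 12 each, +1 to first 0
Round 3: Cedarfen=33 Elkhorn=25 → close Cedarfen (overflow 22)
  33÷1 = 33 each, +1 to first 0

Closure order: Fernhollow, Ironridge, Cedarfen
Last habitat: Elkhorn with 58 animals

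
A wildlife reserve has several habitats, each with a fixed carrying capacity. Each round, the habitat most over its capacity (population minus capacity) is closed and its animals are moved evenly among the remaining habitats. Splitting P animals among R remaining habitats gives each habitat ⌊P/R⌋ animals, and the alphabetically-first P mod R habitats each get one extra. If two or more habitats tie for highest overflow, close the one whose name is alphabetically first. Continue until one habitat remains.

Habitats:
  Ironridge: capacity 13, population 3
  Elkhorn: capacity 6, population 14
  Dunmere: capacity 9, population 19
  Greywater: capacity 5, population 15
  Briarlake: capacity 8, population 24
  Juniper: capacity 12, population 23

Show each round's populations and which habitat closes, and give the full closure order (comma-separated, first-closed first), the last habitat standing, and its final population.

Round 1: Briarlake=24 Dunmere=19 Elkhorn=14 Greywater=15 Ironridge=3 Juniper=23 → close Briarlake (overflow 16)
  24÷5 = 4 each, +1 to first 4
Round 2: Dunmere=24 Elkhorn=19 Greywater=20 Ironridge=8 Juniper=27 → close Dunmere (overflow 15)
  24÷4 = 6 each, +1 to first 0
Round 3: Elkhorn=25 Greywater=26 Ironridge=14 Juniper=33 → close Greywater (overflow 21)
  26÷3 = 8 each, +1 to first 2
Round 4: Elkhorn=34 Ironridge=23 Juniper=41 → close Juniper (overflow 29)
  41÷2 = 20 each, +1 to first 1
Round 5: Elkhorn=55 Ironridge=43 → close Elkhorn (overflow 49)
  55÷1 = 55 each, +1 to first 0

Closure order: Briarlake, Dunmere, Greywater, Juniper, Elkhorn
Last habitat: Ironridge with 98 animals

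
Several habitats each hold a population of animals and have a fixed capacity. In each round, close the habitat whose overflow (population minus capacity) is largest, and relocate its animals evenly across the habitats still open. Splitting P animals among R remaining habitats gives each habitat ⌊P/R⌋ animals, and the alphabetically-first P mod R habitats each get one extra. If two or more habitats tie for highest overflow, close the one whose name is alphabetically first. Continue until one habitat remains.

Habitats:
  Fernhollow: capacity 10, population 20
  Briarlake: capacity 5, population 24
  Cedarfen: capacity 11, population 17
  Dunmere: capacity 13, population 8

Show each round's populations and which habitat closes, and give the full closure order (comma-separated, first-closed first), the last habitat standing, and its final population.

Closure order: Briarlake, Fernhollow, Cedarfen
Last habitat: Dunmere with 69 animals

Round 1: Briarlake=24 Cedarfen=17 Dunmere=8 Fernhollow=20 → close Briarlake (overflow 19)
  24÷3 = 8 each, +1 to first 0
Round 2: Cedarfen=25 Dunmere=16 Fernhollow=28 → close Fernhollow (overflow 18)
  28÷2 = 14 each, +1 to first 0
Round 3: Cedarfen=39 Dunmere=30 → close Cedarfen (overflow 28)
  39÷1 = 39 each, +1 to first 0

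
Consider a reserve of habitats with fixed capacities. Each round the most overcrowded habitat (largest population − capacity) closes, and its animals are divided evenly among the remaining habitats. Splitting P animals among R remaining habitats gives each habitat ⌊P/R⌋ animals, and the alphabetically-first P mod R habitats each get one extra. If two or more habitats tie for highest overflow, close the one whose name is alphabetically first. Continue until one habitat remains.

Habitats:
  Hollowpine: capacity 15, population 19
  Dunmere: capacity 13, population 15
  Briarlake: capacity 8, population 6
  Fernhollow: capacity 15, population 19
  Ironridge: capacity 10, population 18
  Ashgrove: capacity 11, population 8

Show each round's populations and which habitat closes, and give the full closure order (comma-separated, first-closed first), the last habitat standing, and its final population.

Round 1: Ashgrove=8 Briarlake=6 Dunmere=15 Fernhollow=19 Hollowpine=19 Ironridge=18 → close Ironridge (overflow 8)
  18÷5 = 3 each, +1 to first 3
Round 2: Ashgrove=12 Briarlake=10 Dunmere=19 Fernhollow=22 Hollowpine=22 → close Fernhollow (overflow 7)
  22÷4 = 5 each, +1 to first 2
Round 3: Ashgrove=18 Briarlake=16 Dunmere=24 Hollowpine=27 → close Hollowpine (overflow 12)
  27÷3 = 9 each, +1 to first 0
Round 4: Ashgrove=27 Briarlake=25 Dunmere=33 → close Dunmere (overflow 20)
  33÷2 = 16 each, +1 to first 1
Round 5: Ashgrove=44 Briarlake=41 → close Ashgrove (overflow 33)
  44÷1 = 44 each, +1 to first 0

Closure order: Ironridge, Fernhollow, Hollowpine, Dunmere, Ashgrove
Last habitat: Briarlake with 85 animals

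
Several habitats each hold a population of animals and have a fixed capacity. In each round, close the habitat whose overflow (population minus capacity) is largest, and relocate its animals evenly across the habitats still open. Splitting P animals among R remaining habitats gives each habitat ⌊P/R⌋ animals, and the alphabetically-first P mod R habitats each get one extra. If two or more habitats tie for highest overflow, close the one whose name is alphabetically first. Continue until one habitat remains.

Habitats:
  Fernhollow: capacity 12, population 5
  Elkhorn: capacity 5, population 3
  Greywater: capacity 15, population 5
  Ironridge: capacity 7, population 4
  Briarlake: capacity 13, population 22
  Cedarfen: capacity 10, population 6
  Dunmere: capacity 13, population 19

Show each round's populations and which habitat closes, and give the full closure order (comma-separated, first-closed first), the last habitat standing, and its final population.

Closure order: Briarlake, Dunmere, Elkhorn, Cedarfen, Ironridge, Fernhollow
Last habitat: Greywater with 64 animals

Round 1: Briarlake=22 Cedarfen=6 Dunmere=19 Elkhorn=3 Fernhollow=5 Greywater=5 Ironridge=4 → close Briarlake (overflow 9)
  22÷6 = 3 each, +1 to first 4
Round 2: Cedarfen=10 Dunmere=23 Elkhorn=7 Fernhollow=9 Greywater=8 Ironridge=7 → close Dunmere (overflow 10)
  23÷5 = 4 each, +1 to first 3
Round 3: Cedarfen=15 Elkhorn=12 Fernhollow=14 Greywater=12 Ironridge=11 → close Elkhorn (overflow 7)
  12÷4 = 3 each, +1 to first 0
Round 4: Cedarfen=18 Fernhollow=17 Greywater=15 Ironridge=14 → close Cedarfen (overflow 8)
  18÷3 = 6 each, +1 to first 0
Round 5: Fernhollow=23 Greywater=21 Ironridge=20 → close Ironridge (overflow 13)
  20÷2 = 10 each, +1 to first 0
Round 6: Fernhollow=33 Greywater=31 → close Fernhollow (overflow 21)
  33÷1 = 33 each, +1 to first 0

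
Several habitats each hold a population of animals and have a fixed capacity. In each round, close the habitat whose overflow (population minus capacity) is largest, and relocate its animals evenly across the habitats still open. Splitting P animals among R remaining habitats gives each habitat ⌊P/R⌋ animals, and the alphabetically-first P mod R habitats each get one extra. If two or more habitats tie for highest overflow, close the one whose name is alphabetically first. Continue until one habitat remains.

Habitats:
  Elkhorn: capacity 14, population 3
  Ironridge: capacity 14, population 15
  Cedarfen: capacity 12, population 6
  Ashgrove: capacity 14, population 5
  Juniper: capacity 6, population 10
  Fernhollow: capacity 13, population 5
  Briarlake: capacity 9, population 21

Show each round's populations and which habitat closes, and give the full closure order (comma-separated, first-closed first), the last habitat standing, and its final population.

Round 1: Ashgrove=5 Briarlake=21 Cedarfen=6 Elkhorn=3 Fernhollow=5 Ironridge=15 Juniper=10 → close Briarlake (overflow 12)
  21÷6 = 3 each, +1 to first 3
Round 2: Ashgrove=9 Cedarfen=10 Elkhorn=7 Fernhollow=8 Ironridge=18 Juniper=13 → close Juniper (overflow 7)
  13÷5 = 2 each, +1 to first 3
Round 3: Ashgrove=12 Cedarfen=13 Elkhorn=10 Fernhollow=10 Ironridge=20 → close Ironridge (overflow 6)
  20÷4 = 5 each, +1 to first 0
Round 4: Ashgrove=17 Cedarfen=18 Elkhorn=15 Fernhollow=15 → close Cedarfen (overflow 6)
  18÷3 = 6 each, +1 to first 0
Round 5: Ashgrove=23 Elkhorn=21 Fernhollow=21 → close Ashgrove (overflow 9)
  23÷2 = 11 each, +1 to first 1
Round 6: Elkhorn=33 Fernhollow=32 → close Elkhorn (overflow 19)
  33÷1 = 33 each, +1 to first 0

Closure order: Briarlake, Juniper, Ironridge, Cedarfen, Ashgrove, Elkhorn
Last habitat: Fernhollow with 65 animals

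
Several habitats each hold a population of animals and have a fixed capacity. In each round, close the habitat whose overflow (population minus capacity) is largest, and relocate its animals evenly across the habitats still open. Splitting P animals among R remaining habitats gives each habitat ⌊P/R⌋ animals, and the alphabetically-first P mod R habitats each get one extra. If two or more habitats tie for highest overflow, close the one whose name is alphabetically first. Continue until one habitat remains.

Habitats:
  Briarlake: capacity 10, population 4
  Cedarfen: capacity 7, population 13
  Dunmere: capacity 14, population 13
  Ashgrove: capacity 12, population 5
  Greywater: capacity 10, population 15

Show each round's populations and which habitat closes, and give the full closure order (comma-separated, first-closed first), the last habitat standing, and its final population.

Closure order: Cedarfen, Greywater, Dunmere, Ashgrove
Last habitat: Briarlake with 50 animals

Round 1: Ashgrove=5 Briarlake=4 Cedarfen=13 Dunmere=13 Greywater=15 → close Cedarfen (overflow 6)
  13÷4 = 3 each, +1 to first 1
Round 2: Ashgrove=9 Briarlake=7 Dunmere=16 Greywater=18 → close Greywater (overflow 8)
  18÷3 = 6 each, +1 to first 0
Round 3: Ashgrove=15 Briarlake=13 Dunmere=22 → close Dunmere (overflow 8)
  22÷2 = 11 each, +1 to first 0
Round 4: Ashgrove=26 Briarlake=24 → close Ashgrove (overflow 14)
  26÷1 = 26 each, +1 to first 0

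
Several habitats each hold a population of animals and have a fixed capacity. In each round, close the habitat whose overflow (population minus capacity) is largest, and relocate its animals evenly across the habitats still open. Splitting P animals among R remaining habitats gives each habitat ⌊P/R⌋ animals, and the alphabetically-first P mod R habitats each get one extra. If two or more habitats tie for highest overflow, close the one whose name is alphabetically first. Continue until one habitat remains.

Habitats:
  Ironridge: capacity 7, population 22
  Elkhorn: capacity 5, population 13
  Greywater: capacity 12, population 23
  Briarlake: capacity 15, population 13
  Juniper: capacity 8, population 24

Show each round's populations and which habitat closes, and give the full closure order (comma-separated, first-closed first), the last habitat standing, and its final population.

Round 1: Briarlake=13 Elkhorn=13 Greywater=23 Ironridge=22 Juniper=24 → close Juniper (overflow 16)
  24÷4 = 6 each, +1 to first 0
Round 2: Briarlake=19 Elkhorn=19 Greywater=29 Ironridge=28 → close Ironridge (overflow 21)
  28÷3 = 9 each, +1 to first 1
Round 3: Briarlake=29 Elkhorn=28 Greywater=38 → close Greywater (overflow 26)
  38÷2 = 19 each, +1 to first 0
Round 4: Briarlake=48 Elkhorn=47 → close Elkhorn (overflow 42)
  47÷1 = 47 each, +1 to first 0

Closure order: Juniper, Ironridge, Greywater, Elkhorn
Last habitat: Briarlake with 95 animals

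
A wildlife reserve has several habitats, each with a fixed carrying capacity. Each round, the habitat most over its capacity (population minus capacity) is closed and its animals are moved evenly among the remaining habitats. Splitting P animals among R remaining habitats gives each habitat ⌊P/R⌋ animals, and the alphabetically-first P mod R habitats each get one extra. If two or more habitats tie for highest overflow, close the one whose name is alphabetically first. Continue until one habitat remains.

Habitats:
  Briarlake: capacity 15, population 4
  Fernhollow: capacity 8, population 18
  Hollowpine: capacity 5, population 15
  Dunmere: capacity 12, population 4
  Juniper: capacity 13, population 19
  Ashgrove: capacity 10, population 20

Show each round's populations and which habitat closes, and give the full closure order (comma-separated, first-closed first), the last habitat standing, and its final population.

Closure order: Ashgrove, Fernhollow, Hollowpine, Juniper, Dunmere
Last habitat: Briarlake with 80 animals

Round 1: Ashgrove=20 Briarlake=4 Dunmere=4 Fernhollow=18 Hollowpine=15 Juniper=19 → close Ashgrove (overflow 10)
  20÷5 = 4 each, +1 to first 0
Round 2: Briarlake=8 Dunmere=8 Fernhollow=22 Hollowpine=19 Juniper=23 → close Fernhollow (overflow 14)
  22÷4 = 5 each, +1 to first 2
Round 3: Briarlake=14 Dunmere=14 Hollowpine=24 Juniper=28 → close Hollowpine (overflow 19)
  24÷3 = 8 each, +1 to first 0
Round 4: Briarlake=22 Dunmere=22 Juniper=36 → close Juniper (overflow 23)
  36÷2 = 18 each, +1 to first 0
Round 5: Briarlake=40 Dunmere=40 → close Dunmere (overflow 28)
  40÷1 = 40 each, +1 to first 0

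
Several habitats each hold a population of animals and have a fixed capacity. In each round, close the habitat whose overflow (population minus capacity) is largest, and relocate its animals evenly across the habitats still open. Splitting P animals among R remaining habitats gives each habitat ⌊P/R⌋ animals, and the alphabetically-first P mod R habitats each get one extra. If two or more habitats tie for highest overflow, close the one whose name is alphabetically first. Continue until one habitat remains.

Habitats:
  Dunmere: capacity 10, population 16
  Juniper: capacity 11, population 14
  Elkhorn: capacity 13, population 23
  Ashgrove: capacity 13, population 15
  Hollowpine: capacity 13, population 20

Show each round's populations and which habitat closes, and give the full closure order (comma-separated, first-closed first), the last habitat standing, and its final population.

Round 1: Ashgrove=15 Dunmere=16 Elkhorn=23 Hollowpine=20 Juniper=14 → close Elkhorn (overflow 10)
  23÷4 = 5 each, +1 to first 3
Round 2: Ashgrove=21 Dunmere=22 Hollowpine=26 Juniper=19 → close Hollowpine (overflow 13)
  26÷3 = 8 each, +1 to first 2
Round 3: Ashgrove=30 Dunmere=31 Juniper=27 → close Dunmere (overflow 21)
  31÷2 = 15 each, +1 to first 1
Round 4: Ashgrove=46 Juniper=42 → close Ashgrove (overflow 33)
  46÷1 = 46 each, +1 to first 0

Closure order: Elkhorn, Hollowpine, Dunmere, Ashgrove
Last habitat: Juniper with 88 animals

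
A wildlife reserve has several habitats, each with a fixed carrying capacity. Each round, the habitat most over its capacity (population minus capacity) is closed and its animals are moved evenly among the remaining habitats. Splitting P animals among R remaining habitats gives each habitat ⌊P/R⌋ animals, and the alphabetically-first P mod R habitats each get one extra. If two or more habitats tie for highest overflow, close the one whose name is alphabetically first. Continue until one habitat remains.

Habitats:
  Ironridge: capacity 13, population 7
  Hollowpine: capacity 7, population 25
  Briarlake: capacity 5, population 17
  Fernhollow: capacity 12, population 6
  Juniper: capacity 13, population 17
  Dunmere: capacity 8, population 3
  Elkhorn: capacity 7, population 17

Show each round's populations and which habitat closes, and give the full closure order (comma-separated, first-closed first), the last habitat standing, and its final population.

Round 1: Briarlake=17 Dunmere=3 Elkhorn=17 Fernhollow=6 Hollowpine=25 Ironridge=7 Juniper=17 → close Hollowpine (overflow 18)
  25÷6 = 4 each, +1 to first 1
Round 2: Briarlake=22 Dunmere=7 Elkhorn=21 Fernhollow=10 Ironridge=11 Juniper=21 → close Briarlake (overflow 17)
  22÷5 = 4 each, +1 to first 2
Round 3: Dunmere=12 Elkhorn=26 Fernhollow=14 Ironridge=15 Juniper=25 → close Elkhorn (overflow 19)
  26÷4 = 6 each, +1 to first 2
Round 4: Dunmere=19 Fernhollow=21 Ironridge=21 Juniper=31 → close Juniper (overflow 18)
  31÷3 = 10 each, +1 to first 1
Round 5: Dunmere=30 Fernhollow=31 Ironridge=31 → close Dunmere (overflow 22)
  30÷2 = 15 each, +1 to first 0
Round 6: Fernhollow=46 Ironridge=46 → close Fernhollow (overflow 34)
  46÷1 = 46 each, +1 to first 0

Closure order: Hollowpine, Briarlake, Elkhorn, Juniper, Dunmere, Fernhollow
Last habitat: Ironridge with 92 animals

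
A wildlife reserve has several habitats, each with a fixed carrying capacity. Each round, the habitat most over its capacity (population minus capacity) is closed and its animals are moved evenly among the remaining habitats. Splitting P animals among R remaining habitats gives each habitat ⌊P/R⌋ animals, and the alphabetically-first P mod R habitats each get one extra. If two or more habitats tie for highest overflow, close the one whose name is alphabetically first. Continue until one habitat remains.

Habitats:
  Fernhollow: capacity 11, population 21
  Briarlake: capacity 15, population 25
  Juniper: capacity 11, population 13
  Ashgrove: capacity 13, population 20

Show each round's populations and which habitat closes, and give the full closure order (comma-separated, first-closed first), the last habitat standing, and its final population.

Round 1: Ashgrove=20 Briarlake=25 Fernhollow=21 Juniper=13 → close Briarlake (overflow 10)
  25÷3 = 8 each, +1 to first 1
Round 2: Ashgrove=29 Fernhollow=29 Juniper=21 → close Fernhollow (overflow 18)
  29÷2 = 14 each, +1 to first 1
Round 3: Ashgrove=44 Juniper=35 → close Ashgrove (overflow 31)
  44÷1 = 44 each, +1 to first 0

Closure order: Briarlake, Fernhollow, Ashgrove
Last habitat: Juniper with 79 animals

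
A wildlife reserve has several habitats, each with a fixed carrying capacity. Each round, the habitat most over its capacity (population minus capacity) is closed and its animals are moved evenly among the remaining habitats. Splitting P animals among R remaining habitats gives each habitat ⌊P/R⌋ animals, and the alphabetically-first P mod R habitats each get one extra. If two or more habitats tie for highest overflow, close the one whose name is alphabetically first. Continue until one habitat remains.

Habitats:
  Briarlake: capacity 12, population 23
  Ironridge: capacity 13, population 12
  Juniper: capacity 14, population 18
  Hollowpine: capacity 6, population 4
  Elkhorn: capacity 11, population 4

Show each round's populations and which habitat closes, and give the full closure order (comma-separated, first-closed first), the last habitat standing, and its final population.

Round 1: Briarlake=23 Elkhorn=4 Hollowpine=4 Ironridge=12 Juniper=18 → close Briarlake (overflow 11)
  23÷4 = 5 each, +1 to first 3
Round 2: Elkhorn=10 Hollowpine=10 Ironridge=18 Juniper=23 → close Juniper (overflow 9)
  23÷3 = 7 each, +1 to first 2
Round 3: Elkhorn=18 Hollowpine=18 Ironridge=25 → close Hollowpine (overflow 12)
  18÷2 = 9 each, +1 to first 0
Round 4: Elkhorn=27 Ironridge=34 → close Ironridge (overflow 21)
  34÷1 = 34 each, +1 to first 0

Closure order: Briarlake, Juniper, Hollowpine, Ironridge
Last habitat: Elkhorn with 61 animals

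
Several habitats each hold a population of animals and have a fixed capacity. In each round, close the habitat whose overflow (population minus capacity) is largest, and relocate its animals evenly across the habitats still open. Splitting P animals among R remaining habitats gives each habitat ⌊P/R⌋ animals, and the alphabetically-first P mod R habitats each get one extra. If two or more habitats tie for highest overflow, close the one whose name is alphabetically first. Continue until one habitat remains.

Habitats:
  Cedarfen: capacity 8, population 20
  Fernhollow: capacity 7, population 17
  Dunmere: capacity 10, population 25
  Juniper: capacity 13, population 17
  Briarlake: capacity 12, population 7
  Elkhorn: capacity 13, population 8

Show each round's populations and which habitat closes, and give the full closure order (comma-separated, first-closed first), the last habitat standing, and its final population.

Round 1: Briarlake=7 Cedarfen=20 Dunmere=25 Elkhorn=8 Fernhollow=17 Juniper=17 → close Dunmere (overflow 15)
  25÷5 = 5 each, +1 to first 0
Round 2: Briarlake=12 Cedarfen=25 Elkhorn=13 Fernhollow=22 Juniper=22 → close Cedarfen (overflow 17)
  25÷4 = 6 each, +1 to first 1
Round 3: Briarlake=19 Elkhorn=19 Fernhollow=28 Juniper=28 → close Fernhollow (overflow 21)
  28÷3 = 9 each, +1 to first 1
Round 4: Briarlake=29 Elkhorn=28 Juniper=37 → close Juniper (overflow 24)
  37÷2 = 18 each, +1 to first 1
Round 5: Briarlake=48 Elkhorn=46 → close Briarlake (overflow 36)
  48÷1 = 48 each, +1 to first 0

Closure order: Dunmere, Cedarfen, Fernhollow, Juniper, Briarlake
Last habitat: Elkhorn with 94 animals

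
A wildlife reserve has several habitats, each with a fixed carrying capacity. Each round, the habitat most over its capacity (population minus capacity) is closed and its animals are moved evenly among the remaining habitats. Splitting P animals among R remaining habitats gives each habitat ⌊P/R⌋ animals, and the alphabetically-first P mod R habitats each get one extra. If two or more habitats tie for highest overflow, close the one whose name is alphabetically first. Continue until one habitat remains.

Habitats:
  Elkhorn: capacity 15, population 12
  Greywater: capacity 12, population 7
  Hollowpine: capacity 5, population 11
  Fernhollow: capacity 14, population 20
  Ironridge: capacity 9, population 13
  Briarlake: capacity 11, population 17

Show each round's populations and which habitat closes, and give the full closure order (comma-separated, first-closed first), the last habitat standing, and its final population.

Round 1: Briarlake=17 Elkhorn=12 Fernhollow=20 Greywater=7 Hollowpine=11 Ironridge=13 → close Briarlake (overflow 6)
  17÷5 = 3 each, +1 to first 2
Round 2: Elkhorn=16 Fernhollow=24 Greywater=10 Hollowpine=14 Ironridge=16 → close Fernhollow (overflow 10)
  24÷4 = 6 each, +1 to first 0
Round 3: Elkhorn=22 Greywater=16 Hollowpine=20 Ironridge=22 → close Hollowpine (overflow 15)
  20÷3 = 6 each, +1 to first 2
Round 4: Elkhorn=29 Greywater=23 Ironridge=28 → close Ironridge (overflow 19)
  28÷2 = 14 each, +1 to first 0
Round 5: Elkhorn=43 Greywater=37 → close Elkhorn (overflow 28)
  43÷1 = 43 each, +1 to first 0

Closure order: Briarlake, Fernhollow, Hollowpine, Ironridge, Elkhorn
Last habitat: Greywater with 80 animals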